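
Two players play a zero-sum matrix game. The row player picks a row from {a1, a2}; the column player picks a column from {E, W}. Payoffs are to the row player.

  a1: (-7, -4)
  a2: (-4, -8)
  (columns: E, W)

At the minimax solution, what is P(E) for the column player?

4/7

Row minima: a1 → -7, a2 → -8; maximin = -7.
Column maxima: E → -4, W → -4; minimax = -4.
-7 ≠ -4, so there is no saddle point; optimal play is mixed.
Let the row player play a1 with probability p. Expected payoff against E: (-7)p + (-4)(1−p) = −3p − 4; against W: (-4)p + (-8)(1−p) = 4p − 8.
Setting these equal: −3p − 4 = 4p − 8 ⇒ −7p = -4 ⇒ p = 4/7, and the value is (-3)·(4/7) − 4 = -40/7.
For the column player: with q = P(E), equating a1's and a2's payoffs gives −3q − 4 = 4q − 8 ⇒ q = 4/7.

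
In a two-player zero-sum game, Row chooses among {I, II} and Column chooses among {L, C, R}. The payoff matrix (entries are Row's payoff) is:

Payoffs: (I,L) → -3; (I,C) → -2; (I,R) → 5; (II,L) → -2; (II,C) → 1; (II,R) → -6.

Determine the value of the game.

Row minima: I → -3, II → -6; maximin = -3.
Column maxima: L → -2, C → 1, R → 5; minimax = -2.
-3 ≠ -2, so there is no saddle point; optimal play is mixed.
C is strictly dominated by L (it gives Row strictly more in every row), so Column never plays it.
On the remaining 2×2 (I, II vs L, R):
Let Row play I with probability p. Expected payoff against L: (-3)p + (-2)(1−p) = −p − 2; against R: 5p + (-6)(1−p) = 11p − 6.
Setting these equal: −p − 2 = 11p − 6 ⇒ −12p = -4 ⇒ p = 1/3, and the value is (-1)·(1/3) − 2 = -7/3.
For Column: with q = P(L), equating I's and II's payoffs gives −8q + 5 = 4q − 6 ⇒ q = 11/12.

-7/3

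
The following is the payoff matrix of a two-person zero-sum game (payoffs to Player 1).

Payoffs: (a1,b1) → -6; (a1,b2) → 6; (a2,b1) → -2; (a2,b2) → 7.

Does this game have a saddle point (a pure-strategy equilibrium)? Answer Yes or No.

Row minima: a1 → -6, a2 → -2; maximin = -2.
Column maxima: b1 → -2, b2 → 7; minimax = -2.
maximin = minimax = -2, so a saddle point exists.

Yes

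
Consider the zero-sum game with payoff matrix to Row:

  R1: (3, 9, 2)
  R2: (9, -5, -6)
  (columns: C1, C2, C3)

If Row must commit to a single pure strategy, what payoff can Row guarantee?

Row minima: R1 → 2, R2 → -6.
The best of these is 2.

2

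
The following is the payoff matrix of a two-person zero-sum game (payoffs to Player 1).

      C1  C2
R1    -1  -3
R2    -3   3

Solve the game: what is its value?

Row minima: R1 → -3, R2 → -3; maximin = -3.
Column maxima: C1 → -1, C2 → 3; minimax = -1.
-3 ≠ -1, so there is no saddle point; optimal play is mixed.
Let Player 1 play R1 with probability p. Expected payoff against C1: (-1)p + (-3)(1−p) = 2p − 3; against C2: (-3)p + 3(1−p) = −6p + 3.
Setting these equal: 2p − 3 = −6p + 3 ⇒ 8p = 6 ⇒ p = 3/4, and the value is (2)·(3/4) − 3 = -3/2.
For Player 2: with q = P(C1), equating R1's and R2's payoffs gives 2q − 3 = −6q + 3 ⇒ q = 3/4.

-3/2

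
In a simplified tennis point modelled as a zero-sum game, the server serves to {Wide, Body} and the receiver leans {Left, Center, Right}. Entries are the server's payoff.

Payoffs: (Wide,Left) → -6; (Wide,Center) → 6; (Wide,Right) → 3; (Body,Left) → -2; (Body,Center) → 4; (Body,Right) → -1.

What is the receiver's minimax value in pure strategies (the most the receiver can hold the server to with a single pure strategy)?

Column maxima: Left → -2, Center → 6, Right → 3.
The smallest of these is -2.

-2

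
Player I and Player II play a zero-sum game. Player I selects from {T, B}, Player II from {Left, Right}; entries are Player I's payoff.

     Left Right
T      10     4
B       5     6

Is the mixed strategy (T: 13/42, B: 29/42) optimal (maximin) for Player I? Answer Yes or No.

No

Against Left this mix gives (13/42)·10 + (29/42)·5 = 275/42.
Against Right this mix gives (13/42)·4 + (29/42)·6 = 113/21.
Player II will play Right, holding Player I to 113/21. Shifting weight toward the row that does better against Right would raise this floor (the equalizing mix achieves 40/7 against both Right and Left), so the proposed strategy is not optimal.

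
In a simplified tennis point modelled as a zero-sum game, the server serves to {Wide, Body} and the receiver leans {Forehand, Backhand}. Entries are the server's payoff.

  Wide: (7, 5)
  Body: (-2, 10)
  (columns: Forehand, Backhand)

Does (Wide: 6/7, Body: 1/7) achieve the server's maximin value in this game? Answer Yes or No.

Against Forehand this mix gives (6/7)·7 + (1/7)·(-2) = 40/7.
Against Backhand this mix gives (6/7)·5 + (1/7)·10 = 40/7.
All of the receiver's active replies (Forehand, Backhand) yield 40/7, and no column does worse for the server. The mix makes the receiver indifferent and guarantees 40/7, so it is optimal.

Yes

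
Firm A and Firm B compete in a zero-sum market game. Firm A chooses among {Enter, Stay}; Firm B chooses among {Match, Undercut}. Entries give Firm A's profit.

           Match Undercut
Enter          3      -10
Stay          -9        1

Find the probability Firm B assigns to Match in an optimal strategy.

Row minima: Enter → -10, Stay → -9; maximin = -9.
Column maxima: Match → 3, Undercut → 1; minimax = 1.
-9 ≠ 1, so there is no saddle point; optimal play is mixed.
Let Firm A play Enter with probability p. Expected payoff against Match: 3p + (-9)(1−p) = 12p − 9; against Undercut: (-10)p + 1(1−p) = −11p + 1.
Setting these equal: 12p − 9 = −11p + 1 ⇒ 23p = 10 ⇒ p = 10/23, and the value is (12)·(10/23) − 9 = -87/23.
For Firm B: with q = P(Match), equating Enter's and Stay's payoffs gives 13q − 10 = −10q + 1 ⇒ q = 11/23.

11/23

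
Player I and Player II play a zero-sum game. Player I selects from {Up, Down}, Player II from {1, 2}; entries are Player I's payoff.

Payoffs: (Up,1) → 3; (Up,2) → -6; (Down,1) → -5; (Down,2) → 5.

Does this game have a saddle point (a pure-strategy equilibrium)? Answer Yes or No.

Row minima: Up → -6, Down → -5; maximin = -5.
Column maxima: 1 → 3, 2 → 5; minimax = 3.
-5 ≠ 3, so no pure-strategy equilibrium exists.

No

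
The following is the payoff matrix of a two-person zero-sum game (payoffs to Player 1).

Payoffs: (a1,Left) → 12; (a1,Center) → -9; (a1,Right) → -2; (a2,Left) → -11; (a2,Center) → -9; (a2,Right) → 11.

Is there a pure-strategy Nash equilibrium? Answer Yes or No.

Row minima: a1 → -9, a2 → -11; maximin = -9.
Column maxima: Left → 12, Center → -9, Right → 11; minimax = -9.
maximin = minimax = -9, so a saddle point exists.

Yes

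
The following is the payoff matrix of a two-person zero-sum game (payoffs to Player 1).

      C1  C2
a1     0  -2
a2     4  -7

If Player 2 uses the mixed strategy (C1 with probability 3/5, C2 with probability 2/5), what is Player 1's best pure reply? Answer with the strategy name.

a2

Expected payoff of a1: (3/5)·0 + (2/5)·(-2) = -4/5.
Expected payoff of a2: (3/5)·4 + (2/5)·(-7) = -2/5.
The largest is -2/5, so Player 1's best response is a2.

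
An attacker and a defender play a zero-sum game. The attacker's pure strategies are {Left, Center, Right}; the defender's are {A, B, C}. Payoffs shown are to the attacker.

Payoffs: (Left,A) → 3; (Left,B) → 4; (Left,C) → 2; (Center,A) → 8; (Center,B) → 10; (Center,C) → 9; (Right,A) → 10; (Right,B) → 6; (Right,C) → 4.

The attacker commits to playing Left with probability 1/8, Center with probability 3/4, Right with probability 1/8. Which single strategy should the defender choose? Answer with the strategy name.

If the defender plays A, the attacker's expected payoff is (1/8)·3 + (3/4)·8 + (1/8)·10 = 61/8.
If the defender plays B, the attacker's expected payoff is (1/8)·4 + (3/4)·10 + (1/8)·6 = 35/4.
If the defender plays C, the attacker's expected payoff is (1/8)·2 + (3/4)·9 + (1/8)·4 = 15/2.
The defender minimizes the attacker's payoff; the smallest is 15/2, so the best response is C.

C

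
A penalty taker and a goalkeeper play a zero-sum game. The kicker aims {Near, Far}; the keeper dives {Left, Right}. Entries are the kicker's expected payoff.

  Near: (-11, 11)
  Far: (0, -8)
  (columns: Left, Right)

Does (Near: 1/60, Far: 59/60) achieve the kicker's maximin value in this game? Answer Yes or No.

Against Left this mix gives (1/60)·(-11) + (59/60)·0 = -11/60.
Against Right this mix gives (1/60)·11 + (59/60)·(-8) = -461/60.
The keeper will play Right, holding the kicker to -461/60. Shifting weight toward the row that does better against Right would raise this floor (the equalizing mix achieves -44/15 against both Right and Left), so the proposed strategy is not optimal.

No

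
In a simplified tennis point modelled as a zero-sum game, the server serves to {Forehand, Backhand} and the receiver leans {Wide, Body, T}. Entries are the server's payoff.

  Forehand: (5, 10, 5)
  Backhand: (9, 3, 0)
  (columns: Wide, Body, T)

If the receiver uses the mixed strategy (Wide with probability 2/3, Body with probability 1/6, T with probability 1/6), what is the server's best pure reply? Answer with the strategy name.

Backhand

Expected payoff of Forehand: (2/3)·5 + (1/6)·10 + (1/6)·5 = 35/6.
Expected payoff of Backhand: (2/3)·9 + (1/6)·3 + (1/6)·0 = 13/2.
The largest is 13/2, so the server's best response is Backhand.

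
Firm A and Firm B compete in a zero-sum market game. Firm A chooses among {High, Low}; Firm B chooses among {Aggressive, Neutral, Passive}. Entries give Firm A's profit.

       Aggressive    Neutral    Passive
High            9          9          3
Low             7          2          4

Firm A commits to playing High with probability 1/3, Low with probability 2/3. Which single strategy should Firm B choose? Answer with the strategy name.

Passive

If Firm B plays Aggressive, Firm A's expected payoff is (1/3)·9 + (2/3)·7 = 23/3.
If Firm B plays Neutral, Firm A's expected payoff is (1/3)·9 + (2/3)·2 = 13/3.
If Firm B plays Passive, Firm A's expected payoff is (1/3)·3 + (2/3)·4 = 11/3.
Firm B minimizes Firm A's payoff; the smallest is 11/3, so the best response is Passive.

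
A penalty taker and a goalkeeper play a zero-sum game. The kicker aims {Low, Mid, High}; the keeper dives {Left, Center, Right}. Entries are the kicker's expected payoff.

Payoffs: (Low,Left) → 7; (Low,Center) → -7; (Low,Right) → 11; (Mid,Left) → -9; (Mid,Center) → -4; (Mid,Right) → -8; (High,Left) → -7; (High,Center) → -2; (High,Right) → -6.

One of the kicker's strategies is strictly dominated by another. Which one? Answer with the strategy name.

High gives a strictly higher payoff than Mid against every column: -7 > -9, -2 > -4, -6 > -8.
So Mid is strictly dominated and the kicker never plays it.

Mid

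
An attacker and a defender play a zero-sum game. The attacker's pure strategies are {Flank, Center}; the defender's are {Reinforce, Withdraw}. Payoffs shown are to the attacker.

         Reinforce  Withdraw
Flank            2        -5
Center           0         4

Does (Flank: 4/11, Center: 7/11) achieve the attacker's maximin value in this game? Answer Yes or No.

Yes

Against Reinforce this mix gives (4/11)·2 + (7/11)·0 = 8/11.
Against Withdraw this mix gives (4/11)·(-5) + (7/11)·4 = 8/11.
All of the defender's active replies (Reinforce, Withdraw) yield 8/11, and no column does worse for the attacker. The mix makes the defender indifferent and guarantees 8/11, so it is optimal.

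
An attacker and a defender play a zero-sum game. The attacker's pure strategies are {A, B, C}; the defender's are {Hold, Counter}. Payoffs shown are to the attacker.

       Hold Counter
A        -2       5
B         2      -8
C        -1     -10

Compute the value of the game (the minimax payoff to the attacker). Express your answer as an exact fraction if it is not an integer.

Row minima: A → -2, B → -8, C → -10; maximin = -2.
Column maxima: Hold → 2, Counter → 5; minimax = 2.
-2 ≠ 2, so there is no saddle point; optimal play is mixed.
C is strictly dominated by B, so the attacker never plays it.
On the remaining 2×2 (A, B vs Hold, Counter):
Let the attacker play A with probability p. Expected payoff against Hold: (-2)p + 2(1−p) = −4p + 2; against Counter: 5p + (-8)(1−p) = 13p − 8.
Setting these equal: −4p + 2 = 13p − 8 ⇒ −17p = -10 ⇒ p = 10/17, and the value is (-4)·(10/17) + 2 = -6/17.
For the defender: with q = P(Hold), equating A's and B's payoffs gives −7q + 5 = 10q − 8 ⇒ q = 13/17.

-6/17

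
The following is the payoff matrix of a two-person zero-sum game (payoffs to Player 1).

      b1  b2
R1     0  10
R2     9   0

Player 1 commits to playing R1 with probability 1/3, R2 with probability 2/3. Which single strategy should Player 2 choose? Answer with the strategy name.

If Player 2 plays b1, Player 1's expected payoff is (1/3)·0 + (2/3)·9 = 6.
If Player 2 plays b2, Player 1's expected payoff is (1/3)·10 + (2/3)·0 = 10/3.
Player 2 minimizes Player 1's payoff; the smallest is 10/3, so the best response is b2.

b2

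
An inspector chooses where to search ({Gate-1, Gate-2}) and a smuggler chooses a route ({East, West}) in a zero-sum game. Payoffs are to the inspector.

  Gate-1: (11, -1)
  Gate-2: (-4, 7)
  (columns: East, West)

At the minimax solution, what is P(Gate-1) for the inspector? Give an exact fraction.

Row minima: Gate-1 → -1, Gate-2 → -4; maximin = -1.
Column maxima: East → 11, West → 7; minimax = 7.
-1 ≠ 7, so there is no saddle point; optimal play is mixed.
Let the inspector play Gate-1 with probability p. Expected payoff against East: 11p + (-4)(1−p) = 15p − 4; against West: (-1)p + 7(1−p) = −8p + 7.
Setting these equal: 15p − 4 = −8p + 7 ⇒ 23p = 11 ⇒ p = 11/23, and the value is (15)·(11/23) − 4 = 73/23.
For the smuggler: with q = P(East), equating Gate-1's and Gate-2's payoffs gives 12q − 1 = −11q + 7 ⇒ q = 8/23.

11/23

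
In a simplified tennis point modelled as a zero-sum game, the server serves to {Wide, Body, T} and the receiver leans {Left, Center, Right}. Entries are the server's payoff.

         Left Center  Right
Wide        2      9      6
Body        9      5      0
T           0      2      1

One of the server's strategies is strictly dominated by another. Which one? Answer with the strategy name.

T

Wide gives a strictly higher payoff than T against every column: 2 > 0, 9 > 2, 6 > 1.
So T is strictly dominated and the server never plays it.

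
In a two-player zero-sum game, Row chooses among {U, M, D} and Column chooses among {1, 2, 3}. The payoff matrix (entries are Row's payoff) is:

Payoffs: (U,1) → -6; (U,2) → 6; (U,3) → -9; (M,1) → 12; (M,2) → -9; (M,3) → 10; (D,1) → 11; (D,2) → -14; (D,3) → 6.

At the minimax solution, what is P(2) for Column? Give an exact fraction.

Row minima: U → -9, M → -9, D → -14; maximin = -9.
Column maxima: 1 → 12, 2 → 6, 3 → 10; minimax = 6.
-9 ≠ 6, so there is no saddle point; optimal play is mixed.
D is strictly dominated by M, so Row never plays it.
1 is strictly dominated by 3 (it gives Row strictly more in every row), so Column never plays it.
On the remaining 2×2 (U, M vs 2, 3):
Let Row play U with probability p. Expected payoff against 2: 6p + (-9)(1−p) = 15p − 9; against 3: (-9)p + 10(1−p) = −19p + 10.
Setting these equal: 15p − 9 = −19p + 10 ⇒ 34p = 19 ⇒ p = 19/34, and the value is (15)·(19/34) − 9 = -21/34.
For Column: with q = P(2), equating U's and M's payoffs gives 15q − 9 = −19q + 10 ⇒ q = 19/34.

19/34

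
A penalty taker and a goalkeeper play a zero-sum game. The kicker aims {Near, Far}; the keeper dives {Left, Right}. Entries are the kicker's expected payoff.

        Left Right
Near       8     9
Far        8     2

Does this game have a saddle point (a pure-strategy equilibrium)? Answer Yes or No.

Yes

Row minima: Near → 8, Far → 2; maximin = 8.
Column maxima: Left → 8, Right → 9; minimax = 8.
maximin = minimax = 8, so a saddle point exists.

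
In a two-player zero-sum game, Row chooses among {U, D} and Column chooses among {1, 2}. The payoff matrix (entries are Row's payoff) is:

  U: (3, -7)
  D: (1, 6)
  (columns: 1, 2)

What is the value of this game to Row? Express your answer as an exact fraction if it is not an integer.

5/3

Row minima: U → -7, D → 1; maximin = 1.
Column maxima: 1 → 3, 2 → 6; minimax = 3.
1 ≠ 3, so there is no saddle point; optimal play is mixed.
Let Row play U with probability p. Expected payoff against 1: 3p + 1(1−p) = 2p + 1; against 2: (-7)p + 6(1−p) = −13p + 6.
Setting these equal: 2p + 1 = −13p + 6 ⇒ 15p = 5 ⇒ p = 1/3, and the value is (2)·(1/3) + 1 = 5/3.
For Column: with q = P(1), equating U's and D's payoffs gives 10q − 7 = −5q + 6 ⇒ q = 13/15.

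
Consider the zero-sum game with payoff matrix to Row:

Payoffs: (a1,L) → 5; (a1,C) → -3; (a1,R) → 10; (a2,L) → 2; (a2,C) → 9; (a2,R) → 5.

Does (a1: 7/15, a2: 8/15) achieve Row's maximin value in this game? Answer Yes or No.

Against L this mix gives (7/15)·5 + (8/15)·2 = 17/5.
Against C this mix gives (7/15)·(-3) + (8/15)·9 = 17/5.
Against R this mix gives (7/15)·10 + (8/15)·5 = 22/3.
All of Column's active replies (L, C) yield 17/5, and no column does worse for Row. The mix makes Column indifferent and guarantees 17/5, so it is optimal.

Yes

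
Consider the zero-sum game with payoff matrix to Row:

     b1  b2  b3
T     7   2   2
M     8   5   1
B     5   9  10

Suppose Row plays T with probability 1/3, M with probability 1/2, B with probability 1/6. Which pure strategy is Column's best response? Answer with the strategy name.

If Column plays b1, Row's expected payoff is (1/3)·7 + (1/2)·8 + (1/6)·5 = 43/6.
If Column plays b2, Row's expected payoff is (1/3)·2 + (1/2)·5 + (1/6)·9 = 14/3.
If Column plays b3, Row's expected payoff is (1/3)·2 + (1/2)·1 + (1/6)·10 = 17/6.
Column minimizes Row's payoff; the smallest is 17/6, so the best response is b3.

b3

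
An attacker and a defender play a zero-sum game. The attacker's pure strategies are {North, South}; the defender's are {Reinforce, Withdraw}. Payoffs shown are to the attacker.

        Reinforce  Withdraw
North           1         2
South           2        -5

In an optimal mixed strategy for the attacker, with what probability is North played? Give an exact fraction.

7/8

Row minima: North → 1, South → -5; maximin = 1.
Column maxima: Reinforce → 2, Withdraw → 2; minimax = 2.
1 ≠ 2, so there is no saddle point; optimal play is mixed.
Let the attacker play North with probability p. Expected payoff against Reinforce: 1p + 2(1−p) = −p + 2; against Withdraw: 2p + (-5)(1−p) = 7p − 5.
Setting these equal: −p + 2 = 7p − 5 ⇒ −8p = -7 ⇒ p = 7/8, and the value is (-1)·(7/8) + 2 = 9/8.
For the defender: with q = P(Reinforce), equating North's and South's payoffs gives −q + 2 = 7q − 5 ⇒ q = 7/8.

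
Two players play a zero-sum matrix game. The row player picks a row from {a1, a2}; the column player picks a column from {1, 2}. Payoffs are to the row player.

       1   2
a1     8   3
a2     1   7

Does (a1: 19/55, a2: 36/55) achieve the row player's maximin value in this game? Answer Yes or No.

Against 1 this mix gives (19/55)·8 + (36/55)·1 = 188/55.
Against 2 this mix gives (19/55)·3 + (36/55)·7 = 309/55.
The column player will play 1, holding the row player to 188/55. Shifting weight toward the row that does better against 1 would raise this floor (the equalizing mix achieves 53/11 against both 1 and 2), so the proposed strategy is not optimal.

No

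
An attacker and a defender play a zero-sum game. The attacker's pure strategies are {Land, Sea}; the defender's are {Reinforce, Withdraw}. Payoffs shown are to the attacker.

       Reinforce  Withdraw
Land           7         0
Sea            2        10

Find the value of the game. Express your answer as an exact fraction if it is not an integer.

Row minima: Land → 0, Sea → 2; maximin = 2.
Column maxima: Reinforce → 7, Withdraw → 10; minimax = 7.
2 ≠ 7, so there is no saddle point; optimal play is mixed.
Let the attacker play Land with probability p. Expected payoff against Reinforce: 7p + 2(1−p) = 5p + 2; against Withdraw: 0p + 10(1−p) = −10p + 10.
Setting these equal: 5p + 2 = −10p + 10 ⇒ 15p = 8 ⇒ p = 8/15, and the value is (5)·(8/15) + 2 = 14/3.
For the defender: with q = P(Reinforce), equating Land's and Sea's payoffs gives 7q = −8q + 10 ⇒ q = 2/3.

14/3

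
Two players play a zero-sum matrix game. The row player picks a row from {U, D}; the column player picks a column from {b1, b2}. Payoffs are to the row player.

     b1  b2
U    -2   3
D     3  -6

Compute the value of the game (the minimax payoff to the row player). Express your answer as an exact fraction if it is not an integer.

-3/14

Row minima: U → -2, D → -6; maximin = -2.
Column maxima: b1 → 3, b2 → 3; minimax = 3.
-2 ≠ 3, so there is no saddle point; optimal play is mixed.
Let the row player play U with probability p. Expected payoff against b1: (-2)p + 3(1−p) = −5p + 3; against b2: 3p + (-6)(1−p) = 9p − 6.
Setting these equal: −5p + 3 = 9p − 6 ⇒ −14p = -9 ⇒ p = 9/14, and the value is (-5)·(9/14) + 3 = -3/14.
For the column player: with q = P(b1), equating U's and D's payoffs gives −5q + 3 = 9q − 6 ⇒ q = 9/14.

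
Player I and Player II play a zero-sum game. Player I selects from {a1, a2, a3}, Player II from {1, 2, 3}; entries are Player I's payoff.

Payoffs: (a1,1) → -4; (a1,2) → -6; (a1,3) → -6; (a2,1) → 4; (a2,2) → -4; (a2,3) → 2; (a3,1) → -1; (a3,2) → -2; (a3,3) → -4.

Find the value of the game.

-5/2

Row minima: a1 → -6, a2 → -4, a3 → -4; maximin = -4.
Column maxima: 1 → 4, 2 → -2, 3 → 2; minimax = -2.
-4 ≠ -2, so there is no saddle point; optimal play is mixed.
a1 is strictly dominated by a2, so Player I never plays it.
1 is strictly dominated by 2 (it gives Player I strictly more in every row), so Player II never plays it.
On the remaining 2×2 (a2, a3 vs 2, 3):
Let Player I play a2 with probability p. Expected payoff against 2: (-4)p + (-2)(1−p) = −2p − 2; against 3: 2p + (-4)(1−p) = 6p − 4.
Setting these equal: −2p − 2 = 6p − 4 ⇒ −8p = -2 ⇒ p = 1/4, and the value is (-2)·(1/4) − 2 = -5/2.
For Player II: with q = P(2), equating a2's and a3's payoffs gives −6q + 2 = 2q − 4 ⇒ q = 3/4.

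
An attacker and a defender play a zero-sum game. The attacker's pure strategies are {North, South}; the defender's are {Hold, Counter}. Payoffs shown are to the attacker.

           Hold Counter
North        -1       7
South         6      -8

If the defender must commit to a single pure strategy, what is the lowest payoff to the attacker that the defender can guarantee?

Column maxima: Hold → 6, Counter → 7.
The smallest of these is 6.

6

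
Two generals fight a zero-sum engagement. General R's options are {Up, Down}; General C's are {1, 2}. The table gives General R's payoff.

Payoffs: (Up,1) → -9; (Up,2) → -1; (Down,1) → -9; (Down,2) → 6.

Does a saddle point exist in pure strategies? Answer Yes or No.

Row minima: Up → -9, Down → -9; maximin = -9.
Column maxima: 1 → -9, 2 → 6; minimax = -9.
maximin = minimax = -9, so a saddle point exists.

Yes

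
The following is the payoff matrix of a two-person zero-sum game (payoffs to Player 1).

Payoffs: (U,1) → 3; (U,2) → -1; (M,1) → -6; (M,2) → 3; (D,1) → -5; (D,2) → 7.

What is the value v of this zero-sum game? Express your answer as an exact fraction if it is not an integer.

1

Row minima: U → -1, M → -6, D → -5; maximin = -1.
Column maxima: 1 → 3, 2 → 7; minimax = 3.
-1 ≠ 3, so there is no saddle point; optimal play is mixed.
M is strictly dominated by D, so Player 1 never plays it.
On the remaining 2×2 (U, D vs 1, 2):
Let Player 1 play U with probability p. Expected payoff against 1: 3p + (-5)(1−p) = 8p − 5; against 2: (-1)p + 7(1−p) = −8p + 7.
Setting these equal: 8p − 5 = −8p + 7 ⇒ 16p = 12 ⇒ p = 3/4, and the value is (8)·(3/4) − 5 = 1.
For Player 2: with q = P(1), equating U's and D's payoffs gives 4q − 1 = −12q + 7 ⇒ q = 1/2.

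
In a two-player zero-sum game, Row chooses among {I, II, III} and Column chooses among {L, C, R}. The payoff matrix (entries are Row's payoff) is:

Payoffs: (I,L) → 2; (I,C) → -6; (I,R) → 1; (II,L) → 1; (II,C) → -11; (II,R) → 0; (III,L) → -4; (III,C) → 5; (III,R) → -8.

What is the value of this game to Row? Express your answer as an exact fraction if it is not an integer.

Row minima: I → -6, II → -11, III → -8; maximin = -6.
Column maxima: L → 2, C → 5, R → 1; minimax = 1.
-6 ≠ 1, so there is no saddle point; optimal play is mixed.
II is strictly dominated by I, so Row never plays it.
L is strictly dominated by R (it gives Row strictly more in every row), so Column never plays it.
On the remaining 2×2 (I, III vs C, R):
Let Row play I with probability p. Expected payoff against C: (-6)p + 5(1−p) = −11p + 5; against R: 1p + (-8)(1−p) = 9p − 8.
Setting these equal: −11p + 5 = 9p − 8 ⇒ −20p = -13 ⇒ p = 13/20, and the value is (-11)·(13/20) + 5 = -43/20.
For Column: with q = P(C), equating I's and III's payoffs gives −7q + 1 = 13q − 8 ⇒ q = 9/20.

-43/20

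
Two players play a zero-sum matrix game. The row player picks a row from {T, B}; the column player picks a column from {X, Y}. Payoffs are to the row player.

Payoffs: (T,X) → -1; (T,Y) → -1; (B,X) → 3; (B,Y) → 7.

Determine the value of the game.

3

Row minima: T → -1, B → 3; maximin = 3.
Column maxima: X → 3, Y → 7; minimax = 3.
Since maximin = minimax = 3, there is a saddle point and the value is 3.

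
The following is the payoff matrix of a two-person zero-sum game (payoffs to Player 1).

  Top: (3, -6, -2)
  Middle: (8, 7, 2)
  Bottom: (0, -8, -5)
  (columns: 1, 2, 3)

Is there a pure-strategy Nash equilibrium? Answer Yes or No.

Yes

Row minima: Top → -6, Middle → 2, Bottom → -8; maximin = 2.
Column maxima: 1 → 8, 2 → 7, 3 → 2; minimax = 2.
maximin = minimax = 2, so a saddle point exists.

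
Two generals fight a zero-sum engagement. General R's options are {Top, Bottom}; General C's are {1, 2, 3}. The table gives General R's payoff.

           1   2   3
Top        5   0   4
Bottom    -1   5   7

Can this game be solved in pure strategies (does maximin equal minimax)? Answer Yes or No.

Row minima: Top → 0, Bottom → -1; maximin = 0.
Column maxima: 1 → 5, 2 → 5, 3 → 7; minimax = 5.
0 ≠ 5, so no pure-strategy equilibrium exists.

No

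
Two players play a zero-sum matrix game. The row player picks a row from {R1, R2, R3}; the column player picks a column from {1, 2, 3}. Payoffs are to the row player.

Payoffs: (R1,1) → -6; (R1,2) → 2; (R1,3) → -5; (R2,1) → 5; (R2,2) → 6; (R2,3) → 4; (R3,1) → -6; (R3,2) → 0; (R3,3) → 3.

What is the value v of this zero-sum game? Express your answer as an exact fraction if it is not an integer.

Row minima: R1 → -6, R2 → 4, R3 → -6; maximin = 4.
Column maxima: 1 → 5, 2 → 6, 3 → 4; minimax = 4.
Since maximin = minimax = 4, there is a saddle point and the value is 4.

4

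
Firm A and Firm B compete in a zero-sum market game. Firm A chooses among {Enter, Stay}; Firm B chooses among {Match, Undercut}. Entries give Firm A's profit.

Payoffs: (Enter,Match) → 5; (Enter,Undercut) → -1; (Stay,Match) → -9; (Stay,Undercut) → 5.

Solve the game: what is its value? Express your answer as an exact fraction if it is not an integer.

4/5

Row minima: Enter → -1, Stay → -9; maximin = -1.
Column maxima: Match → 5, Undercut → 5; minimax = 5.
-1 ≠ 5, so there is no saddle point; optimal play is mixed.
Let Firm A play Enter with probability p. Expected payoff against Match: 5p + (-9)(1−p) = 14p − 9; against Undercut: (-1)p + 5(1−p) = −6p + 5.
Setting these equal: 14p − 9 = −6p + 5 ⇒ 20p = 14 ⇒ p = 7/10, and the value is (14)·(7/10) − 9 = 4/5.
For Firm B: with q = P(Match), equating Enter's and Stay's payoffs gives 6q − 1 = −14q + 5 ⇒ q = 3/10.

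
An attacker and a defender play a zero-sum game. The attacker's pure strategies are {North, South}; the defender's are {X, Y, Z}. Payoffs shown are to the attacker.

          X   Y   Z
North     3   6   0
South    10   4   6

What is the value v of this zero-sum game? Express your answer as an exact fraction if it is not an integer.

9/2

Row minima: North → 0, South → 4; maximin = 4.
Column maxima: X → 10, Y → 6, Z → 6; minimax = 6.
4 ≠ 6, so there is no saddle point; optimal play is mixed.
X is strictly dominated by Z (it gives the attacker strictly more in every row), so the defender never plays it.
On the remaining 2×2 (North, South vs Y, Z):
Let the attacker play North with probability p. Expected payoff against Y: 6p + 4(1−p) = 2p + 4; against Z: 0p + 6(1−p) = −6p + 6.
Setting these equal: 2p + 4 = −6p + 6 ⇒ 8p = 2 ⇒ p = 1/4, and the value is (2)·(1/4) + 4 = 9/2.
For the defender: with q = P(Y), equating North's and South's payoffs gives 6q = −2q + 6 ⇒ q = 3/4.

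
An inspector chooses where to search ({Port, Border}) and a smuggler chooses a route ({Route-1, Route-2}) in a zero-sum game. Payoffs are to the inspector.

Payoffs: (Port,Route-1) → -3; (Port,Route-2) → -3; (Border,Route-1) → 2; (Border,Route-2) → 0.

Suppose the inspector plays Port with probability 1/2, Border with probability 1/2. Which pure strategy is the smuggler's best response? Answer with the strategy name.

Route-2

If the smuggler plays Route-1, the inspector's expected payoff is (1/2)·(-3) + (1/2)·2 = -1/2.
If the smuggler plays Route-2, the inspector's expected payoff is (1/2)·(-3) + (1/2)·0 = -3/2.
The smuggler minimizes the inspector's payoff; the smallest is -3/2, so the best response is Route-2.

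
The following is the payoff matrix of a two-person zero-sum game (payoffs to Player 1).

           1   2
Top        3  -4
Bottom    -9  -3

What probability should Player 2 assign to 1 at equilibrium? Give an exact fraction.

1/13

Row minima: Top → -4, Bottom → -9; maximin = -4.
Column maxima: 1 → 3, 2 → -3; minimax = -3.
-4 ≠ -3, so there is no saddle point; optimal play is mixed.
Let Player 1 play Top with probability p. Expected payoff against 1: 3p + (-9)(1−p) = 12p − 9; against 2: (-4)p + (-3)(1−p) = −p − 3.
Setting these equal: 12p − 9 = −p − 3 ⇒ 13p = 6 ⇒ p = 6/13, and the value is (12)·(6/13) − 9 = -45/13.
For Player 2: with q = P(1), equating Top's and Bottom's payoffs gives 7q − 4 = −6q − 3 ⇒ q = 1/13.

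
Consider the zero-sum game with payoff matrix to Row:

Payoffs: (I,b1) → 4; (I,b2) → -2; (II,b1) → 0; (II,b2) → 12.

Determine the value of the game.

Row minima: I → -2, II → 0; maximin = 0.
Column maxima: b1 → 4, b2 → 12; minimax = 4.
0 ≠ 4, so there is no saddle point; optimal play is mixed.
Let Row play I with probability p. Expected payoff against b1: 4p + 0(1−p) = 4p; against b2: (-2)p + 12(1−p) = −14p + 12.
Setting these equal: 4p = −14p + 12 ⇒ 18p = 12 ⇒ p = 2/3, and the value is (4)·(2/3) = 8/3.
For Column: with q = P(b1), equating I's and II's payoffs gives 6q − 2 = −12q + 12 ⇒ q = 7/9.

8/3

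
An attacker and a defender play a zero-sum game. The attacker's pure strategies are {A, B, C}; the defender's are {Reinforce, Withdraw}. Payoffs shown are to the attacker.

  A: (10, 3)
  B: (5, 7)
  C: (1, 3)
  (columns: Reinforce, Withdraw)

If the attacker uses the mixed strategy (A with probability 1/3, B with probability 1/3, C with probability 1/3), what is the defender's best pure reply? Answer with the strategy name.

If the defender plays Reinforce, the attacker's expected payoff is (1/3)·10 + (1/3)·5 + (1/3)·1 = 16/3.
If the defender plays Withdraw, the attacker's expected payoff is (1/3)·3 + (1/3)·7 + (1/3)·3 = 13/3.
The defender minimizes the attacker's payoff; the smallest is 13/3, so the best response is Withdraw.

Withdraw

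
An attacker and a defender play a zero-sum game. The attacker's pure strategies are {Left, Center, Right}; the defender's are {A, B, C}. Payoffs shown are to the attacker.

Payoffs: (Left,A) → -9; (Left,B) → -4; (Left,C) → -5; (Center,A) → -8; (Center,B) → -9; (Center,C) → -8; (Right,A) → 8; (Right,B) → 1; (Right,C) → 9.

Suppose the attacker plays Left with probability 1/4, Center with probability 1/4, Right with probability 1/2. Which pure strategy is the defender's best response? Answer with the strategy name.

If the defender plays A, the attacker's expected payoff is (1/4)·(-9) + (1/4)·(-8) + (1/2)·8 = -1/4.
If the defender plays B, the attacker's expected payoff is (1/4)·(-4) + (1/4)·(-9) + (1/2)·1 = -11/4.
If the defender plays C, the attacker's expected payoff is (1/4)·(-5) + (1/4)·(-8) + (1/2)·9 = 5/4.
The defender minimizes the attacker's payoff; the smallest is -11/4, so the best response is B.

B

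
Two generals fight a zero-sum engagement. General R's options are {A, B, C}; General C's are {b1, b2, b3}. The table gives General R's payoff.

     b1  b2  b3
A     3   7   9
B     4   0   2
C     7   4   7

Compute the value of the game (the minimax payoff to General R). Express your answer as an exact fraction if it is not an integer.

37/7

Row minima: A → 3, B → 0, C → 4; maximin = 4.
Column maxima: b1 → 7, b2 → 7, b3 → 9; minimax = 7.
4 ≠ 7, so there is no saddle point; optimal play is mixed.
B is strictly dominated by C, so General R never plays it.
b3 is strictly dominated by b2 (it gives General R strictly more in every row), so General C never plays it.
On the remaining 2×2 (A, C vs b1, b2):
Let General R play A with probability p. Expected payoff against b1: 3p + 7(1−p) = −4p + 7; against b2: 7p + 4(1−p) = 3p + 4.
Setting these equal: −4p + 7 = 3p + 4 ⇒ −7p = -3 ⇒ p = 3/7, and the value is (-4)·(3/7) + 7 = 37/7.
For General C: with q = P(b1), equating A's and C's payoffs gives −4q + 7 = 3q + 4 ⇒ q = 3/7.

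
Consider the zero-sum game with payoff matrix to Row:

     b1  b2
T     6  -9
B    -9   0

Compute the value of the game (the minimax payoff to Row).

Row minima: T → -9, B → -9; maximin = -9.
Column maxima: b1 → 6, b2 → 0; minimax = 0.
-9 ≠ 0, so there is no saddle point; optimal play is mixed.
Let Row play T with probability p. Expected payoff against b1: 6p + (-9)(1−p) = 15p − 9; against b2: (-9)p + 0(1−p) = −9p.
Setting these equal: 15p − 9 = −9p ⇒ 24p = 9 ⇒ p = 3/8, and the value is (15)·(3/8) − 9 = -27/8.
For Column: with q = P(b1), equating T's and B's payoffs gives 15q − 9 = −9q ⇒ q = 3/8.

-27/8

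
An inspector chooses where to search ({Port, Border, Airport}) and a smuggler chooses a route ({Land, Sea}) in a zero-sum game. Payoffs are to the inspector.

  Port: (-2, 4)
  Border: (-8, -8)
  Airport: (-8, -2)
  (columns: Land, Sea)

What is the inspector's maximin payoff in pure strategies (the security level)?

-2

Row minima: Port → -2, Border → -8, Airport → -8.
The best of these is -2.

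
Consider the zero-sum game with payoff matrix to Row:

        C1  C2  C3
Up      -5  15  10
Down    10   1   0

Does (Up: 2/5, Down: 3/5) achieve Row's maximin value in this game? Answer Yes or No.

Against C1 this mix gives (2/5)·(-5) + (3/5)·10 = 4.
Against C2 this mix gives (2/5)·15 + (3/5)·1 = 33/5.
Against C3 this mix gives (2/5)·10 + (3/5)·0 = 4.
All of Column's active replies (C1, C3) yield 4, and no column does worse for Row. The mix makes Column indifferent and guarantees 4, so it is optimal.

Yes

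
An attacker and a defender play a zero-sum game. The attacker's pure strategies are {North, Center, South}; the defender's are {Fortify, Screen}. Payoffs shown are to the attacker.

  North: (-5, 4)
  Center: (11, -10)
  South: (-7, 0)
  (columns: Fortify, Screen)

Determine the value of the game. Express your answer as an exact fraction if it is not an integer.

Row minima: North → -5, Center → -10, South → -7; maximin = -5.
Column maxima: Fortify → 11, Screen → 4; minimax = 4.
-5 ≠ 4, so there is no saddle point; optimal play is mixed.
South is strictly dominated by North, so the attacker never plays it.
On the remaining 2×2 (North, Center vs Fortify, Screen):
Let the attacker play North with probability p. Expected payoff against Fortify: (-5)p + 11(1−p) = −16p + 11; against Screen: 4p + (-10)(1−p) = 14p − 10.
Setting these equal: −16p + 11 = 14p − 10 ⇒ −30p = -21 ⇒ p = 7/10, and the value is (-16)·(7/10) + 11 = -1/5.
For the defender: with q = P(Fortify), equating North's and Center's payoffs gives −9q + 4 = 21q − 10 ⇒ q = 7/15.

-1/5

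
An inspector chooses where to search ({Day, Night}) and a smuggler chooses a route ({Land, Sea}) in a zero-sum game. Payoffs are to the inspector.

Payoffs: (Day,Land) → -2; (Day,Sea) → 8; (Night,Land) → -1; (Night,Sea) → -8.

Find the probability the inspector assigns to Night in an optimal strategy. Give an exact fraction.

10/17

Row minima: Day → -2, Night → -8; maximin = -2.
Column maxima: Land → -1, Sea → 8; minimax = -1.
-2 ≠ -1, so there is no saddle point; optimal play is mixed.
Let the inspector play Day with probability p. Expected payoff against Land: (-2)p + (-1)(1−p) = −p − 1; against Sea: 8p + (-8)(1−p) = 16p − 8.
Setting these equal: −p − 1 = 16p − 8 ⇒ −17p = -7 ⇒ p = 7/17, and the value is (-1)·(7/17) − 1 = -24/17.
For the smuggler: with q = P(Land), equating Day's and Night's payoffs gives −10q + 8 = 7q − 8 ⇒ q = 16/17.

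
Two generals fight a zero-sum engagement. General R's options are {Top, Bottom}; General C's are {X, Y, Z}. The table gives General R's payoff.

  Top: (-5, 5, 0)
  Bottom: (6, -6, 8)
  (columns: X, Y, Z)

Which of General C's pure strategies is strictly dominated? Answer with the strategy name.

Z

X holds General R's payoff strictly below Z in every row: -5 < 0, 6 < 8.
So Z is strictly dominated for General C.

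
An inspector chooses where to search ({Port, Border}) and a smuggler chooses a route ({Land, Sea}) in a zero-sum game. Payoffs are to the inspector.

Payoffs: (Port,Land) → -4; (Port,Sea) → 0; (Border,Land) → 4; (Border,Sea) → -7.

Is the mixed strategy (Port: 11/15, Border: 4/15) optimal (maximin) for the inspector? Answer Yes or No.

Against Land this mix gives (11/15)·(-4) + (4/15)·4 = -28/15.
Against Sea this mix gives (11/15)·0 + (4/15)·(-7) = -28/15.
All of the smuggler's active replies (Land, Sea) yield -28/15, and no column does worse for the inspector. The mix makes the smuggler indifferent and guarantees -28/15, so it is optimal.

Yes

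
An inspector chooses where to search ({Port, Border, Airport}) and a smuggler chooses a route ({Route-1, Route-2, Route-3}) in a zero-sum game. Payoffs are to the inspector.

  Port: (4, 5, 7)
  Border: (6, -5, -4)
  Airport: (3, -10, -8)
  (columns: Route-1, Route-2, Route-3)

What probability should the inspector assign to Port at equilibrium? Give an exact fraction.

11/12

Row minima: Port → 4, Border → -5, Airport → -10; maximin = 4.
Column maxima: Route-1 → 6, Route-2 → 5, Route-3 → 7; minimax = 5.
4 ≠ 5, so there is no saddle point; optimal play is mixed.
Airport is strictly dominated by Port, so the inspector never plays it.
Route-3 is strictly dominated by Route-2 (it gives the inspector strictly more in every row), so the smuggler never plays it.
On the remaining 2×2 (Port, Border vs Route-1, Route-2):
Let the inspector play Port with probability p. Expected payoff against Route-1: 4p + 6(1−p) = −2p + 6; against Route-2: 5p + (-5)(1−p) = 10p − 5.
Setting these equal: −2p + 6 = 10p − 5 ⇒ −12p = -11 ⇒ p = 11/12, and the value is (-2)·(11/12) + 6 = 25/6.
For the smuggler: with q = P(Route-1), equating Port's and Border's payoffs gives −q + 5 = 11q − 5 ⇒ q = 5/6.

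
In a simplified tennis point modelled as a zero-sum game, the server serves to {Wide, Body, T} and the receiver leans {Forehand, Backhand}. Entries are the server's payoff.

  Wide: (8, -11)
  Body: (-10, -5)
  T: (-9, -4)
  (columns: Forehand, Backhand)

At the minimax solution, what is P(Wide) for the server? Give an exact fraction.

Row minima: Wide → -11, Body → -10, T → -9; maximin = -9.
Column maxima: Forehand → 8, Backhand → -4; minimax = -4.
-9 ≠ -4, so there is no saddle point; optimal play is mixed.
Body is strictly dominated by T, so the server never plays it.
On the remaining 2×2 (Wide, T vs Forehand, Backhand):
Let the server play Wide with probability p. Expected payoff against Forehand: 8p + (-9)(1−p) = 17p − 9; against Backhand: (-11)p + (-4)(1−p) = −7p − 4.
Setting these equal: 17p − 9 = −7p − 4 ⇒ 24p = 5 ⇒ p = 5/24, and the value is (17)·(5/24) − 9 = -131/24.
For the receiver: with q = P(Forehand), equating Wide's and T's payoffs gives 19q − 11 = −5q − 4 ⇒ q = 7/24.

5/24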